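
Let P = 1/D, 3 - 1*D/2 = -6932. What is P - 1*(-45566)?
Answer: 632000421/13870 ≈ 45566.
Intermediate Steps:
D = 13870 (D = 6 - 2*(-6932) = 6 + 13864 = 13870)
P = 1/13870 ≈ 7.2098e-5
P - 1*(-45566) = 1/13870 - 1*(-45566) = 1/13870 + 45566 = 632000421/13870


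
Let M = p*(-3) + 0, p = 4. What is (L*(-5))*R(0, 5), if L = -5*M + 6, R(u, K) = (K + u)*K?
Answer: -8250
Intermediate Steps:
M = -12 (M = 4*(-3) + 0 = -12 + 0 = -12)
R(u, K) = K*(K + u)
L = 66 (L = -5*(-12) + 6 = 60 + 6 = 66)
(L*(-5))*R(0, 5) = (66*(-5))*(5*(5 + 0)) = -1650*5 = -330*25 = -8250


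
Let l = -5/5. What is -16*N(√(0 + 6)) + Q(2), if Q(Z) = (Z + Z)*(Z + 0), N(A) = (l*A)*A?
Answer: 104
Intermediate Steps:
l = -1 (l = -5*⅕ = -1)
N(A) = -A² (N(A) = (-A)*A = -A²)
Q(Z) = 2*Z² (Q(Z) = (2*Z)*Z = 2*Z²)
-16*N(√(0 + 6)) + Q(2) = -(-16)*(√(0 + 6))² + 2*2² = -(-16)*(√6)² + 2*4 = -(-16)*6 + 8 = -16*(-6) + 8 = 96 + 8 = 104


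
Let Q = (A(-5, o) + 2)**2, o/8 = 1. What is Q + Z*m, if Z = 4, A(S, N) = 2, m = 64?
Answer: 272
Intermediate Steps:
o = 8 (o = 8*1 = 8)
Q = 16 (Q = (2 + 2)**2 = 4**2 = 16)
Q + Z*m = 16 + 4*64 = 16 + 256 = 272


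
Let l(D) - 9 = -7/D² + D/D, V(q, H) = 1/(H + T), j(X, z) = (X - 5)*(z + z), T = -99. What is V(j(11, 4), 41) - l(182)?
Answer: -1374617/137228 ≈ -10.017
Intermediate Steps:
j(X, z) = 2*z*(-5 + X) (j(X, z) = (-5 + X)*(2*z) = 2*z*(-5 + X))
V(q, H) = 1/(-99 + H) (V(q, H) = 1/(H - 99) = 1/(-99 + H))
l(D) = 10 - 7/D² (l(D) = 9 + (-7/D² + D/D) = 9 + (-7/D² + 1) = 9 + (1 - 7/D²) = 10 - 7/D²)
V(j(11, 4), 41) - l(182) = 1/(-99 + 41) - (10 - 7/182²) = 1/(-58) - (10 - 7*1/33124) = -1/58 - (10 - 1/4732) = -1/58 - 1*47319/4732 = -1/58 - 47319/4732 = -1374617/137228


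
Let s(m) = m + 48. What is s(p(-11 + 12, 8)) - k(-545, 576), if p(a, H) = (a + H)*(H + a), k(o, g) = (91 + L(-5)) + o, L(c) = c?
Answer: 588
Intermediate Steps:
k(o, g) = 86 + o (k(o, g) = (91 - 5) + o = 86 + o)
p(a, H) = (H + a)**2 (p(a, H) = (H + a)*(H + a) = (H + a)**2)
s(m) = 48 + m
s(p(-11 + 12, 8)) - k(-545, 576) = (48 + (8 + (-11 + 12))**2) - (86 - 545) = (48 + (8 + 1)**2) - 1*(-459) = (48 + 9**2) + 459 = (48 + 81) + 459 = 129 + 459 = 588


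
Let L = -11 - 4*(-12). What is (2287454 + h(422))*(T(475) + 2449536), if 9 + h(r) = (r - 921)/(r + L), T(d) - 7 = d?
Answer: 2572363951061608/459 ≈ 5.6043e+12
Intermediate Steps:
L = 37 (L = -11 + 48 = 37)
T(d) = 7 + d
h(r) = -9 + (-921 + r)/(37 + r) (h(r) = -9 + (r - 921)/(r + 37) = -9 + (-921 + r)/(37 + r))
(2287454 + h(422))*(T(475) + 2449536) = (2287454 + 2*(-627 - 4*422)/(37 + 422))*((7 + 475) + 2449536) = (2287454 + 2*(-627 - 1688)/459)*(482 + 2449536) = (2287454 + 2*(1/459)*(-2315))*2450018 = (2287454 - 4630/459)*2450018 = (1049936756/459)*2450018 = 2572363951061608/459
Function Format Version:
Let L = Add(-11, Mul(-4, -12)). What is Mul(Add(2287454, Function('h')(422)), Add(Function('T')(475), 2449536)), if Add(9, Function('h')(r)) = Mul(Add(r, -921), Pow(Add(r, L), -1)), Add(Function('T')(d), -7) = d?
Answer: Rational(2572363951061608, 459) ≈ 5.6043e+12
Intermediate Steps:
L = 37 (L = Add(-11, 48) = 37)
Function('T')(d) = Add(7, d)
Function('h')(r) = Add(-9, Mul(Pow(Add(37, r), -1), Add(-921, r))) (Function('h')(r) = Add(-9, Mul(Add(r, -921), Pow(Add(r, 37), -1))) = Add(-9, Mul(Add(-921, r), Pow(Add(37, r), -1))) = Add(-9, Mul(Pow(Add(37, r), -1), Add(-921, r))))
Mul(Add(2287454, Function('h')(422)), Add(Function('T')(475), 2449536)) = Mul(Add(2287454, Mul(2, Pow(Add(37, 422), -1), Add(-627, Mul(-4, 422)))), Add(Add(7, 475), 2449536)) = Mul(Add(2287454, Mul(2, Pow(459, -1), Add(-627, -1688))), Add(482, 2449536)) = Mul(Add(2287454, Mul(2, Rational(1, 459), -2315)), 2450018) = Mul(Add(2287454, Rational(-4630, 459)), 2450018) = Mul(Rational(1049936756, 459), 2450018) = Rational(2572363951061608, 459)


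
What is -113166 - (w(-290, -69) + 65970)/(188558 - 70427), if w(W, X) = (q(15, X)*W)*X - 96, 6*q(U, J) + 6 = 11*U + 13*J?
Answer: -4455339130/39377 ≈ -1.1315e+5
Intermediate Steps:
q(U, J) = -1 + 11*U/6 + 13*J/6 (q(U, J) = -1 + (11*U + 13*J)/6 = -1 + (11*U/6 + 13*J/6) = -1 + 11*U/6 + 13*J/6)
w(W, X) = -96 + W*X*(53/2 + 13*X/6) (w(W, X) = ((-1 + (11/6)*15 + 13*X/6)*W)*X - 96 = ((-1 + 55/2 + 13*X/6)*W)*X - 96 = ((53/2 + 13*X/6)*W)*X - 96 = (W*(53/2 + 13*X/6))*X - 96 = W*X*(53/2 + 13*X/6) - 96 = -96 + W*X*(53/2 + 13*X/6))
-113166 - (w(-290, -69) + 65970)/(188558 - 70427) = -113166 - ((-96 + (1/6)*(-290)*(-69)*(159 + 13*(-69))) + 65970)/(188558 - 70427) = -113166 - ((-96 + (1/6)*(-290)*(-69)*(159 - 897)) + 65970)/118131 = -113166 - ((-96 + (1/6)*(-290)*(-69)*(-738)) + 65970)/118131 = -113166 - ((-96 - 2461230) + 65970)/118131 = -113166 - (-2461326 + 65970)/118131 = -113166 - (-2395356)/118131 = -113166 - 1*(-798452/39377) = -113166 + 798452/39377 = -4455339130/39377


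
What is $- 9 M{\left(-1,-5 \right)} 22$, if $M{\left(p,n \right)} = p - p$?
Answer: $0$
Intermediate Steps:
$M{\left(p,n \right)} = 0$
$- 9 M{\left(-1,-5 \right)} 22 = \left(-9\right) 0 \cdot 22 = 0 \cdot 22 = 0$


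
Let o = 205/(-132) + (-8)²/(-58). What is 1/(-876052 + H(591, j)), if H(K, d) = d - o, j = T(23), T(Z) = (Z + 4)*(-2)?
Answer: -3828/3353723599 ≈ -1.1414e-6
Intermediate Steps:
T(Z) = -8 - 2*Z (T(Z) = (4 + Z)*(-2) = -8 - 2*Z)
j = -54 (j = -8 - 2*23 = -8 - 46 = -54)
o = -10169/3828 (o = 205*(-1/132) + 64*(-1/58) = -205/132 - 32/29 = -10169/3828 ≈ -2.6565)
H(K, d) = 10169/3828 + d (H(K, d) = d - 1*(-10169/3828) = d + 10169/3828 = 10169/3828 + d)
1/(-876052 + H(591, j)) = 1/(-876052 + (10169/3828 - 54)) = 1/(-876052 - 196543/3828) = 1/(-3353723599/3828) = -3828/3353723599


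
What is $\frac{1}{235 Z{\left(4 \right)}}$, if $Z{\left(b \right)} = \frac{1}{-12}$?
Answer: $- \frac{12}{235} \approx -0.051064$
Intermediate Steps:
$Z{\left(b \right)} = - \frac{1}{12}$
$\frac{1}{235 Z{\left(4 \right)}} = \frac{1}{235 \left(- \frac{1}{12}\right)} = \frac{1}{- \frac{235}{12}} = - \frac{12}{235}$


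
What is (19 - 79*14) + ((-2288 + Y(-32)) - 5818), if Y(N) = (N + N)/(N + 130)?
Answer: -450489/49 ≈ -9193.7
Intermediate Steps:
Y(N) = 2*N/(130 + N) (Y(N) = (2*N)/(130 + N) = 2*N/(130 + N))
(19 - 79*14) + ((-2288 + Y(-32)) - 5818) = (19 - 79*14) + ((-2288 + 2*(-32)/(130 - 32)) - 5818) = (19 - 1106) + ((-2288 + 2*(-32)/98) - 5818) = -1087 + ((-2288 + 2*(-32)*(1/98)) - 5818) = -1087 + ((-2288 - 32/49) - 5818) = -1087 + (-112144/49 - 5818) = -1087 - 397226/49 = -450489/49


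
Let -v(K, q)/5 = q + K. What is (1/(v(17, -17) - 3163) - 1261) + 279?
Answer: -3106067/3163 ≈ -982.00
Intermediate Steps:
v(K, q) = -5*K - 5*q (v(K, q) = -5*(q + K) = -5*(K + q) = -5*K - 5*q)
(1/(v(17, -17) - 3163) - 1261) + 279 = (1/((-5*17 - 5*(-17)) - 3163) - 1261) + 279 = (1/((-85 + 85) - 3163) - 1261) + 279 = (1/(0 - 3163) - 1261) + 279 = (1/(-3163) - 1261) + 279 = (-1/3163 - 1261) + 279 = -3988544/3163 + 279 = -3106067/3163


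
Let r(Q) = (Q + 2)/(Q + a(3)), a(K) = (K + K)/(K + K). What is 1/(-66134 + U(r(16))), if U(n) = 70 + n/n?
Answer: -1/66063 ≈ -1.5137e-5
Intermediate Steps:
a(K) = 1 (a(K) = (2*K)/((2*K)) = (2*K)*(1/(2*K)) = 1)
r(Q) = (2 + Q)/(1 + Q) (r(Q) = (Q + 2)/(Q + 1) = (2 + Q)/(1 + Q))
U(n) = 71 (U(n) = 70 + 1 = 71)
1/(-66134 + U(r(16))) = 1/(-66134 + 71) = 1/(-66063) = -1/66063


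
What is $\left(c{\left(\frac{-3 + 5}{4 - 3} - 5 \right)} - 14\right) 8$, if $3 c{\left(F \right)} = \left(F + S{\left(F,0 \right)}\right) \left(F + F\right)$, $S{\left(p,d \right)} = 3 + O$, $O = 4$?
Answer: $-176$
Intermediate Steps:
$S{\left(p,d \right)} = 7$ ($S{\left(p,d \right)} = 3 + 4 = 7$)
$c{\left(F \right)} = \frac{2 F \left(7 + F\right)}{3}$ ($c{\left(F \right)} = \frac{\left(F + 7\right) \left(F + F\right)}{3} = \frac{\left(7 + F\right) 2 F}{3} = \frac{2 F \left(7 + F\right)}{3}$)
$\left(c{\left(\frac{-3 + 5}{4 - 3} - 5 \right)} - 14\right) 8 = \left(\frac{2 \left(\frac{-3 + 5}{4 - 3} - 5\right) \left(7 - \left(5 - \frac{-3 + 5}{4 - 3}\right)\right)}{3} - 14\right) 8 = \left(\frac{2 \left(\frac{2}{1} - 5\right) \left(7 - \left(5 - \frac{2}{1}\right)\right)}{3} - 14\right) 8 = \left(\frac{2 \left(2 \cdot 1 - 5\right) \left(7 + \left(2 \cdot 1 - 5\right)\right)}{3} - 14\right) 8 = \left(\frac{2 \left(2 - 5\right) \left(7 + \left(2 - 5\right)\right)}{3} - 14\right) 8 = \left(\frac{2}{3} \left(-3\right) \left(7 - 3\right) - 14\right) 8 = \left(\frac{2}{3} \left(-3\right) 4 - 14\right) 8 = \left(-8 - 14\right) 8 = \left(-22\right) 8 = -176$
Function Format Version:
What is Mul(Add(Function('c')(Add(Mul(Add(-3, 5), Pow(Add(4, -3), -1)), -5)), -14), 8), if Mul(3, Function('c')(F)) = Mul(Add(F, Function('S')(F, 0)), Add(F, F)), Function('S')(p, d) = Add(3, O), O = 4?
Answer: -176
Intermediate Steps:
Function('S')(p, d) = 7 (Function('S')(p, d) = Add(3, 4) = 7)
Function('c')(F) = Mul(Rational(2, 3), F, Add(7, F)) (Function('c')(F) = Mul(Rational(1, 3), Mul(Add(F, 7), Add(F, F))) = Mul(Rational(1, 3), Mul(Add(7, F), Mul(2, F))) = Mul(Rational(1, 3), Mul(2, F, Add(7, F))) = Mul(Rational(2, 3), F, Add(7, F)))
Mul(Add(Function('c')(Add(Mul(Add(-3, 5), Pow(Add(4, -3), -1)), -5)), -14), 8) = Mul(Add(Mul(Rational(2, 3), Add(Mul(Add(-3, 5), Pow(Add(4, -3), -1)), -5), Add(7, Add(Mul(Add(-3, 5), Pow(Add(4, -3), -1)), -5))), -14), 8) = Mul(Add(Mul(Rational(2, 3), Add(Mul(2, Pow(1, -1)), -5), Add(7, Add(Mul(2, Pow(1, -1)), -5))), -14), 8) = Mul(Add(Mul(Rational(2, 3), Add(Mul(2, 1), -5), Add(7, Add(Mul(2, 1), -5))), -14), 8) = Mul(Add(Mul(Rational(2, 3), Add(2, -5), Add(7, Add(2, -5))), -14), 8) = Mul(Add(Mul(Rational(2, 3), -3, Add(7, -3)), -14), 8) = Mul(Add(Mul(Rational(2, 3), -3, 4), -14), 8) = Mul(Add(-8, -14), 8) = Mul(-22, 8) = -176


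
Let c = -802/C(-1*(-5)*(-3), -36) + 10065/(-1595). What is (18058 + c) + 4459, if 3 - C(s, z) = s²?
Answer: 72473539/3219 ≈ 22514.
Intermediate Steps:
C(s, z) = 3 - s²
c = -8684/3219 (c = -802/(3 - (-1*(-5)*(-3))²) + 10065/(-1595) = -802/(3 - (5*(-3))²) + 10065*(-1/1595) = -802/(3 - 1*(-15)²) - 183/29 = -802/(3 - 1*225) - 183/29 = -802/(3 - 225) - 183/29 = -802/(-222) - 183/29 = -802*(-1/222) - 183/29 = 401/111 - 183/29 = -8684/3219 ≈ -2.6977)
(18058 + c) + 4459 = (18058 - 8684/3219) + 4459 = 58120018/3219 + 4459 = 72473539/3219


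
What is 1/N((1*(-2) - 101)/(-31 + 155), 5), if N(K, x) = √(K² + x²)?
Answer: 124*√395009/395009 ≈ 0.19730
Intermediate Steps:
1/N((1*(-2) - 101)/(-31 + 155), 5) = 1/(√(((1*(-2) - 101)/(-31 + 155))² + 5²)) = 1/(√(((-2 - 101)/124)² + 25)) = 1/(√((-103*1/124)² + 25)) = 1/(√((-103/124)² + 25)) = 1/(√(10609/15376 + 25)) = 1/(√(395009/15376)) = 1/(√395009/124) = 124*√395009/395009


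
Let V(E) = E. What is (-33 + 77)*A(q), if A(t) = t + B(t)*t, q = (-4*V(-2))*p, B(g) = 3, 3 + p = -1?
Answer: -5632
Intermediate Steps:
p = -4 (p = -3 - 1 = -4)
q = -32 (q = -4*(-2)*(-4) = 8*(-4) = -32)
A(t) = 4*t (A(t) = t + 3*t = 4*t)
(-33 + 77)*A(q) = (-33 + 77)*(4*(-32)) = 44*(-128) = -5632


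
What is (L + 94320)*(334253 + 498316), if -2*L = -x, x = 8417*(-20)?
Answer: 8450575350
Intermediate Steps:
x = -168340
L = -84170 (L = -(-1)*(-168340)/2 = -1/2*168340 = -84170)
(L + 94320)*(334253 + 498316) = (-84170 + 94320)*(334253 + 498316) = 10150*832569 = 8450575350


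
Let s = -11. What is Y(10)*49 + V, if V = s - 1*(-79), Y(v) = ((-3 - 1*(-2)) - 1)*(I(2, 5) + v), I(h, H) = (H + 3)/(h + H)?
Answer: -1024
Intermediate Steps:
I(h, H) = (3 + H)/(H + h)
Y(v) = -16/7 - 2*v (Y(v) = ((-3 - 1*(-2)) - 1)*((3 + 5)/(5 + 2) + v) = ((-3 + 2) - 1)*(8/7 + v) = (-1 - 1)*((⅐)*8 + v) = -2*(8/7 + v) = -16/7 - 2*v)
V = 68 (V = -11 - 1*(-79) = -11 + 79 = 68)
Y(10)*49 + V = (-16/7 - 2*10)*49 + 68 = (-16/7 - 20)*49 + 68 = -156/7*49 + 68 = -1092 + 68 = -1024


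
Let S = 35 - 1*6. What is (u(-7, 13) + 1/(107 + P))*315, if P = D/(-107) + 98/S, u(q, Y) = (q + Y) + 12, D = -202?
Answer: 395241399/69673 ≈ 5672.8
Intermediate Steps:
S = 29 (S = 35 - 6 = 29)
u(q, Y) = 12 + Y + q (u(q, Y) = (Y + q) + 12 = 12 + Y + q)
P = 16344/3103 (P = -202/(-107) + 98/29 = -202*(-1/107) + 98*(1/29) = 202/107 + 98/29 = 16344/3103 ≈ 5.2672)
(u(-7, 13) + 1/(107 + P))*315 = ((12 + 13 - 7) + 1/(107 + 16344/3103))*315 = (18 + 1/(348365/3103))*315 = (18 + 3103/348365)*315 = (6273673/348365)*315 = 395241399/69673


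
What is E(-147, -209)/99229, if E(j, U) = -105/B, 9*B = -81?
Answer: 35/297687 ≈ 0.00011757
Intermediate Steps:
B = -9 (B = (⅑)*(-81) = -9)
E(j, U) = 35/3 (E(j, U) = -105/(-9) = -105*(-⅑) = 35/3)
E(-147, -209)/99229 = (35/3)/99229 = (35/3)*(1/99229) = 35/297687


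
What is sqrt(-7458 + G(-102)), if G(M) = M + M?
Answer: I*sqrt(7662) ≈ 87.533*I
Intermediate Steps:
G(M) = 2*M
sqrt(-7458 + G(-102)) = sqrt(-7458 + 2*(-102)) = sqrt(-7458 - 204) = sqrt(-7662) = I*sqrt(7662)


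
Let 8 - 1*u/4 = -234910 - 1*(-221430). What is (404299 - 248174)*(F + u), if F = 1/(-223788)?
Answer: 1885023613571875/223788 ≈ 8.4233e+9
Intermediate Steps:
F = -1/223788 ≈ -4.4685e-6
u = 53952 (u = 32 - 4*(-234910 - 1*(-221430)) = 32 - 4*(-234910 + 221430) = 32 - 4*(-13480) = 32 + 53920 = 53952)
(404299 - 248174)*(F + u) = (404299 - 248174)*(-1/223788 + 53952) = 156125*(12073810175/223788) = 1885023613571875/223788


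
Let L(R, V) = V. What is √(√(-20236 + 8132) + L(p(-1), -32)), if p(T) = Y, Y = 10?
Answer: √(-32 + 2*I*√3026) ≈ 6.4256 + 8.5609*I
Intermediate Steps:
p(T) = 10
√(√(-20236 + 8132) + L(p(-1), -32)) = √(√(-20236 + 8132) - 32) = √(√(-12104) - 32) = √(2*I*√3026 - 32) = √(-32 + 2*I*√3026)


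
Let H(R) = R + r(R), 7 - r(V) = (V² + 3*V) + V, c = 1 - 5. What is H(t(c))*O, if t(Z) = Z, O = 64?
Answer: 192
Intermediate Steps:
c = -4
r(V) = 7 - V² - 4*V (r(V) = 7 - ((V² + 3*V) + V) = 7 - (V² + 4*V) = 7 + (-V² - 4*V) = 7 - V² - 4*V)
H(R) = 7 - R² - 3*R (H(R) = R + (7 - R² - 4*R) = 7 - R² - 3*R)
H(t(c))*O = (7 - 1*(-4)² - 3*(-4))*64 = (7 - 1*16 + 12)*64 = (7 - 16 + 12)*64 = 3*64 = 192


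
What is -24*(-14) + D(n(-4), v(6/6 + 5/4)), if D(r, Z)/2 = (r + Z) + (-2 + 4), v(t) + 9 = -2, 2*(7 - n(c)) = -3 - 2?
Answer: 337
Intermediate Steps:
n(c) = 19/2 (n(c) = 7 - (-3 - 2)/2 = 7 - ½*(-5) = 7 + 5/2 = 19/2)
v(t) = -11 (v(t) = -9 - 2 = -11)
D(r, Z) = 4 + 2*Z + 2*r (D(r, Z) = 2*((r + Z) + (-2 + 4)) = 2*((Z + r) + 2) = 2*(2 + Z + r) = 4 + 2*Z + 2*r)
-24*(-14) + D(n(-4), v(6/6 + 5/4)) = -24*(-14) + (4 + 2*(-11) + 2*(19/2)) = 336 + (4 - 22 + 19) = 336 + 1 = 337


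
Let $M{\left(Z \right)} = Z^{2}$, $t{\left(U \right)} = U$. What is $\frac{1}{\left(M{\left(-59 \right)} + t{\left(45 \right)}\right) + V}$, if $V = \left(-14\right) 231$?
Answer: $\frac{1}{292} \approx 0.0034247$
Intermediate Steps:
$V = -3234$
$\frac{1}{\left(M{\left(-59 \right)} + t{\left(45 \right)}\right) + V} = \frac{1}{\left(\left(-59\right)^{2} + 45\right) - 3234} = \frac{1}{\left(3481 + 45\right) - 3234} = \frac{1}{3526 - 3234} = \frac{1}{292}$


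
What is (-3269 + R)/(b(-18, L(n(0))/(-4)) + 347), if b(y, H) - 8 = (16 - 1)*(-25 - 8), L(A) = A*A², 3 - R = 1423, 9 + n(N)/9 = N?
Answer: 4689/140 ≈ 33.493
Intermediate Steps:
n(N) = -81 + 9*N
R = -1420 (R = 3 - 1*1423 = 3 - 1423 = -1420)
L(A) = A³
b(y, H) = -487 (b(y, H) = 8 + (16 - 1)*(-25 - 8) = 8 + 15*(-33) = 8 - 495 = -487)
(-3269 + R)/(b(-18, L(n(0))/(-4)) + 347) = (-3269 - 1420)/(-487 + 347) = -4689/(-140) = -4689*(-1/140) = 4689/140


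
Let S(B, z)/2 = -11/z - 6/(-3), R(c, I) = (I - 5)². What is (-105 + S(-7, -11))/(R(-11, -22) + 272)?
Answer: -9/91 ≈ -0.098901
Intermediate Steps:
R(c, I) = (-5 + I)²
S(B, z) = 4 - 22/z (S(B, z) = 2*(-11/z - 6/(-3)) = 2*(-11/z - 6*(-⅓)) = 2*(-11/z + 2) = 2*(2 - 11/z) = 4 - 22/z)
(-105 + S(-7, -11))/(R(-11, -22) + 272) = (-105 + (4 - 22/(-11)))/((-5 - 22)² + 272) = (-105 + (4 - 22*(-1/11)))/((-27)² + 272) = (-105 + (4 + 2))/(729 + 272) = (-105 + 6)/1001 = -99*1/1001 = -9/91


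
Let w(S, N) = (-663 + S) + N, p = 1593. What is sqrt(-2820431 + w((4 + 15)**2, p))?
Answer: 2*I*sqrt(704785) ≈ 1679.0*I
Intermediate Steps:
w(S, N) = -663 + N + S
sqrt(-2820431 + w((4 + 15)**2, p)) = sqrt(-2820431 + (-663 + 1593 + (4 + 15)**2)) = sqrt(-2820431 + (-663 + 1593 + 19**2)) = sqrt(-2820431 + (-663 + 1593 + 361)) = sqrt(-2820431 + 1291) = sqrt(-2819140) = 2*I*sqrt(704785)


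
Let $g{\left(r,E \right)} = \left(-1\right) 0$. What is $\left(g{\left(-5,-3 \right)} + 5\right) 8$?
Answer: $40$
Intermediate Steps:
$g{\left(r,E \right)} = 0$
$\left(g{\left(-5,-3 \right)} + 5\right) 8 = \left(0 + 5\right) 8 = 5 \cdot 8 = 40$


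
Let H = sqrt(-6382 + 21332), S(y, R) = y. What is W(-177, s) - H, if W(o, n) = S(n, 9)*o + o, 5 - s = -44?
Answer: -8850 - 5*sqrt(598) ≈ -8972.3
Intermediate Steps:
s = 49 (s = 5 - 1*(-44) = 5 + 44 = 49)
W(o, n) = o + n*o (W(o, n) = n*o + o = o + n*o)
H = 5*sqrt(598) (H = sqrt(14950) = 5*sqrt(598) ≈ 122.27)
W(-177, s) - H = -177*(1 + 49) - 5*sqrt(598) = -177*50 - 5*sqrt(598) = -8850 - 5*sqrt(598)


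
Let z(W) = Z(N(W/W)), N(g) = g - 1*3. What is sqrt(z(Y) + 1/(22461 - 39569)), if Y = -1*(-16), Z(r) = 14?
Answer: sqrt(1024388547)/8554 ≈ 3.7416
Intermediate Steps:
N(g) = -3 + g (N(g) = g - 3 = -3 + g)
Y = 16
z(W) = 14
sqrt(z(Y) + 1/(22461 - 39569)) = sqrt(14 + 1/(22461 - 39569)) = sqrt(14 + 1/(-17108)) = sqrt(14 - 1/17108) = sqrt(239511/17108) = sqrt(1024388547)/8554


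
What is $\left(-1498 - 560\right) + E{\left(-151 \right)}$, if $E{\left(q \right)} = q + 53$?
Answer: $-2156$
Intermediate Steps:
$E{\left(q \right)} = 53 + q$
$\left(-1498 - 560\right) + E{\left(-151 \right)} = \left(-1498 - 560\right) + \left(53 - 151\right) = -2058 - 98 = -2156$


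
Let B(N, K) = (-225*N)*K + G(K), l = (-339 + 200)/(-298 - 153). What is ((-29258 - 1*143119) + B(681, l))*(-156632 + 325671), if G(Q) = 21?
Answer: -16740072641409/451 ≈ -3.7118e+10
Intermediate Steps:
l = 139/451 (l = -139/(-451) = -139*(-1/451) = 139/451 ≈ 0.30820)
B(N, K) = 21 - 225*K*N (B(N, K) = (-225*N)*K + 21 = -225*K*N + 21 = 21 - 225*K*N)
((-29258 - 1*143119) + B(681, l))*(-156632 + 325671) = ((-29258 - 1*143119) + (21 - 225*139/451*681))*(-156632 + 325671) = ((-29258 - 143119) + (21 - 21298275/451))*169039 = (-172377 - 21288804/451)*169039 = -99030831/451*169039 = -16740072641409/451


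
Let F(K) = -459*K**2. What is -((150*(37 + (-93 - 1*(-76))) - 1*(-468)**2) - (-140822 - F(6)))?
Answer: 91726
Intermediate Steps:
-((150*(37 + (-93 - 1*(-76))) - 1*(-468)**2) - (-140822 - F(6))) = -((150*(37 + (-93 - 1*(-76))) - 1*(-468)**2) - (-140822 - (-459)*6**2)) = -((150*(37 + (-93 + 76)) - 1*219024) - (-140822 - (-459)*36)) = -((150*(37 - 17) - 219024) - (-140822 - 1*(-16524))) = -((150*20 - 219024) - (-140822 + 16524)) = -((3000 - 219024) - 1*(-124298)) = -(-216024 + 124298) = -1*(-91726) = 91726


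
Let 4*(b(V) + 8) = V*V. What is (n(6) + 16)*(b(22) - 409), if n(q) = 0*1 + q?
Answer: -6512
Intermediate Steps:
b(V) = -8 + V**2/4 (b(V) = -8 + (V*V)/4 = -8 + V**2/4)
n(q) = q (n(q) = 0 + q = q)
(n(6) + 16)*(b(22) - 409) = (6 + 16)*((-8 + (1/4)*22**2) - 409) = 22*((-8 + (1/4)*484) - 409) = 22*((-8 + 121) - 409) = 22*(113 - 409) = 22*(-296) = -6512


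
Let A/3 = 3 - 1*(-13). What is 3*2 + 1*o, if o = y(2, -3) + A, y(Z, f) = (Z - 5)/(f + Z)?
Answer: 57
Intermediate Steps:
y(Z, f) = (-5 + Z)/(Z + f)
A = 48 (A = 3*(3 - 1*(-13)) = 3*(3 + 13) = 3*16 = 48)
o = 51 (o = (-5 + 2)/(2 - 3) + 48 = -3/(-1) + 48 = -1*(-3) + 48 = 3 + 48 = 51)
3*2 + 1*o = 3*2 + 1*51 = 6 + 51 = 57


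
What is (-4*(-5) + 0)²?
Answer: 400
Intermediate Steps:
(-4*(-5) + 0)² = (20 + 0)² = 20² = 400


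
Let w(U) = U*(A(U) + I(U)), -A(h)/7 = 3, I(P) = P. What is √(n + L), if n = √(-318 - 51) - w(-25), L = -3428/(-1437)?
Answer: √(-2369788314 + 6194907*I*√41)/1437 ≈ 0.28351 + 33.878*I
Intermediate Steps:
A(h) = -21 (A(h) = -7*3 = -21)
w(U) = U*(-21 + U)
L = 3428/1437 (L = -3428*(-1/1437) = 3428/1437 ≈ 2.3855)
n = -1150 + 3*I*√41 (n = √(-318 - 51) - (-25)*(-21 - 25) = √(-369) - (-25)*(-46) = 3*I*√41 - 1*1150 = 3*I*√41 - 1150 = -1150 + 3*I*√41 ≈ -1150.0 + 19.209*I)
√(n + L) = √((-1150 + 3*I*√41) + 3428/1437) = √(-1649122/1437 + 3*I*√41)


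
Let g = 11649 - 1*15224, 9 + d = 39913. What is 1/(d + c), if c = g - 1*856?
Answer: 1/35473 ≈ 2.8190e-5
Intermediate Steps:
d = 39904 (d = -9 + 39913 = 39904)
g = -3575 (g = 11649 - 15224 = -3575)
c = -4431 (c = -3575 - 1*856 = -3575 - 856 = -4431)
1/(d + c) = 1/(39904 - 4431) = 1/35473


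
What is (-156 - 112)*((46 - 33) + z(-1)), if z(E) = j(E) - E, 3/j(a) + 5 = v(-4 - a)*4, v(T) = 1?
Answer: -2948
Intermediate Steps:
j(a) = -3 (j(a) = 3/(-5 + 1*4) = 3/(-5 + 4) = 3/(-1) = 3*(-1) = -3)
z(E) = -3 - E
(-156 - 112)*((46 - 33) + z(-1)) = (-156 - 112)*((46 - 33) + (-3 - 1*(-1))) = -268*(13 + (-3 + 1)) = -268*(13 - 2) = -268*11 = -2948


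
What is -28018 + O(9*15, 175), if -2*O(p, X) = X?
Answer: -56211/2 ≈ -28106.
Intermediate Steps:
O(p, X) = -X/2
-28018 + O(9*15, 175) = -28018 - ½*175 = -28018 - 175/2 = -56211/2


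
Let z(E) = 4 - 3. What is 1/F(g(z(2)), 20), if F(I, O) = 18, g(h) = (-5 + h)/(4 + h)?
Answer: 1/18 ≈ 0.055556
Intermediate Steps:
z(E) = 1
g(h) = (-5 + h)/(4 + h)
1/F(g(z(2)), 20) = 1/18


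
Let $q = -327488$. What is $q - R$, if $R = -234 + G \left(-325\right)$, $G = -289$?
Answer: $-421179$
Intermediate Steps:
$R = 93691$ ($R = -234 - -93925 = -234 + 93925 = 93691$)
$q - R = -327488 - 93691 = -421179$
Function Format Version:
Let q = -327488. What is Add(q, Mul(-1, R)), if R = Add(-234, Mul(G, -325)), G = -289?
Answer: -421179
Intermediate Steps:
R = 93691 (R = Add(-234, Mul(-289, -325)) = Add(-234, 93925) = 93691)
Add(q, Mul(-1, R)) = Add(-327488, Mul(-1, 93691)) = Add(-327488, -93691) = -421179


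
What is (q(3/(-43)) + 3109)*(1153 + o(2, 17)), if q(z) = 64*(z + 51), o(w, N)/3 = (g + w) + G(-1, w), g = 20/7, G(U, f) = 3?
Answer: 322200556/43 ≈ 7.4930e+6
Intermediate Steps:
g = 20/7 (g = 20*(⅐) = 20/7 ≈ 2.8571)
o(w, N) = 123/7 + 3*w (o(w, N) = 3*((20/7 + w) + 3) = 3*(41/7 + w) = 123/7 + 3*w)
q(z) = 3264 + 64*z (q(z) = 64*(51 + z) = 3264 + 64*z)
(q(3/(-43)) + 3109)*(1153 + o(2, 17)) = ((3264 + 64*(3/(-43))) + 3109)*(1153 + (123/7 + 3*2)) = ((3264 + 64*(3*(-1/43))) + 3109)*(1153 + (123/7 + 6)) = ((3264 + 64*(-3/43)) + 3109)*(1153 + 165/7) = ((3264 - 192/43) + 3109)*(8236/7) = (140160/43 + 3109)*(8236/7) = (273847/43)*(8236/7) = 322200556/43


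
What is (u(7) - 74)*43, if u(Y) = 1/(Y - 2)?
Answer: -15867/5 ≈ -3173.4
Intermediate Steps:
u(Y) = 1/(-2 + Y)
(u(7) - 74)*43 = (1/(-2 + 7) - 74)*43 = (1/5 - 74)*43 = (⅕ - 74)*43 = -369/5*43 = -15867/5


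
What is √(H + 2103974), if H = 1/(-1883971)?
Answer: √7467733234464630163/1883971 ≈ 1450.5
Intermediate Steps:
H = -1/1883971 ≈ -5.3079e-7
√(H + 2103974) = √(-1/1883971 + 2103974) = √(3963826000753/1883971) = √7467733234464630163/1883971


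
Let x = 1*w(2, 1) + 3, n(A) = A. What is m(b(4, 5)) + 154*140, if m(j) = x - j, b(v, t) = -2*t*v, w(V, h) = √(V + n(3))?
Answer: 21603 + √5 ≈ 21605.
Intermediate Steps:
w(V, h) = √(3 + V) (w(V, h) = √(V + 3) = √(3 + V))
b(v, t) = -2*t*v
x = 3 + √5 (x = 1*√(3 + 2) + 3 = 1*√5 + 3 = √5 + 3 = 3 + √5 ≈ 5.2361)
m(j) = 3 + √5 - j (m(j) = (3 + √5) - j = 3 + √5 - j)
m(b(4, 5)) + 154*140 = (3 + √5 - (-2)*5*4) + 154*140 = (3 + √5 - 1*(-40)) + 21560 = (3 + √5 + 40) + 21560 = (43 + √5) + 21560 = 21603 + √5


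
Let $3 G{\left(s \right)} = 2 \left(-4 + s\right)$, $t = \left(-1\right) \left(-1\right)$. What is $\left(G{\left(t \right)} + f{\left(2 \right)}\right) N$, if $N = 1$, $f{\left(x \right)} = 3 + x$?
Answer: $3$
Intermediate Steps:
$t = 1$
$G{\left(s \right)} = - \frac{8}{3} + \frac{2 s}{3}$ ($G{\left(s \right)} = \frac{2 \left(-4 + s\right)}{3} = \frac{-8 + 2 s}{3} = - \frac{8}{3} + \frac{2 s}{3}$)
$\left(G{\left(t \right)} + f{\left(2 \right)}\right) N = \left(\left(- \frac{8}{3} + \frac{2}{3} \cdot 1\right) + \left(3 + 2\right)\right) 1 = \left(\left(- \frac{8}{3} + \frac{2}{3}\right) + 5\right) 1 = \left(-2 + 5\right) 1 = 3 \cdot 1 = 3$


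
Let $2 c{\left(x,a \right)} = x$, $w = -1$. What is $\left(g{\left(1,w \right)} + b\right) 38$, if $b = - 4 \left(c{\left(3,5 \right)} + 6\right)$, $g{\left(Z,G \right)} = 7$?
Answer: $-874$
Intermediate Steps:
$c{\left(x,a \right)} = \frac{x}{2}$
$b = -30$ ($b = - 4 \left(\frac{1}{2} \cdot 3 + 6\right) = - 4 \left(\frac{3}{2} + 6\right) = \left(-4\right) \frac{15}{2} = -30$)
$\left(g{\left(1,w \right)} + b\right) 38 = \left(7 - 30\right) 38 = \left(-23\right) 38 = -874$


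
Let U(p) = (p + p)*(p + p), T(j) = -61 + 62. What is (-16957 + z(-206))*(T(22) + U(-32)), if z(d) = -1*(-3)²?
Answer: -69509702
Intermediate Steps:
T(j) = 1
U(p) = 4*p² (U(p) = (2*p)*(2*p) = 4*p²)
z(d) = -9 (z(d) = -1*9 = -9)
(-16957 + z(-206))*(T(22) + U(-32)) = (-16957 - 9)*(1 + 4*(-32)²) = -16966*(1 + 4*1024) = -16966*(1 + 4096) = -16966*4097 = -69509702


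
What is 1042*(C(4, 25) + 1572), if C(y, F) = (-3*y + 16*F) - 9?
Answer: 2032942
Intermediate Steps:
C(y, F) = -9 - 3*y + 16*F
1042*(C(4, 25) + 1572) = 1042*((-9 - 3*4 + 16*25) + 1572) = 1042*((-9 - 12 + 400) + 1572) = 1042*(379 + 1572) = 1042*1951 = 2032942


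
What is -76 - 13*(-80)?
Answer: 964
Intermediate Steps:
-76 - 13*(-80) = -76 + 1040 = 964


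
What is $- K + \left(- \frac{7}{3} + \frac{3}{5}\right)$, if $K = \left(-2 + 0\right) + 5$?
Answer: $- \frac{71}{15} \approx -4.7333$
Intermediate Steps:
$K = 3$ ($K = -2 + 5 = 3$)
$- K + \left(- \frac{7}{3} + \frac{3}{5}\right) = \left(-1\right) 3 + \left(- \frac{7}{3} + \frac{3}{5}\right) = -3 + \left(\left(-7\right) \frac{1}{3} + 3 \cdot \frac{1}{5}\right) = -3 + \left(- \frac{7}{3} + \frac{3}{5}\right) = -3 - \frac{26}{15} = - \frac{71}{15}$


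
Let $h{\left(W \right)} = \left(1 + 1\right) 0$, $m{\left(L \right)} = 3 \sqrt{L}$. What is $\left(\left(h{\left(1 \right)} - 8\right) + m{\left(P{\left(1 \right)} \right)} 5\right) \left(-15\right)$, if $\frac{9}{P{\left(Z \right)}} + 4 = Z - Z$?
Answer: $120 - \frac{675 i}{2} \approx 120.0 - 337.5 i$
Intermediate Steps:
$P{\left(Z \right)} = - \frac{9}{4}$ ($P{\left(Z \right)} = \frac{9}{-4 + \left(Z - Z\right)} = \frac{9}{-4 + 0} = \frac{9}{-4} = 9 \left(- \frac{1}{4}\right) = - \frac{9}{4}$)
$h{\left(W \right)} = 0$ ($h{\left(W \right)} = 2 \cdot 0 = 0$)
$\left(\left(h{\left(1 \right)} - 8\right) + m{\left(P{\left(1 \right)} \right)} 5\right) \left(-15\right) = \left(\left(0 - 8\right) + 3 \sqrt{- \frac{9}{4}} \cdot 5\right) \left(-15\right) = \left(\left(0 - 8\right) + 3 \frac{3 i}{2} \cdot 5\right) \left(-15\right) = \left(-8 + \frac{9 i}{2} \cdot 5\right) \left(-15\right) = \left(-8 + \frac{45 i}{2}\right) \left(-15\right) = 120 - \frac{675 i}{2}$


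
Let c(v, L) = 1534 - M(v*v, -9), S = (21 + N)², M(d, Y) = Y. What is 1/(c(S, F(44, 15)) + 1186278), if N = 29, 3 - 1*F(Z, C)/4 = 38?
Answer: 1/1187821 ≈ 8.4188e-7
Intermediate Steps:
F(Z, C) = -140 (F(Z, C) = 12 - 4*38 = 12 - 152 = -140)
S = 2500 (S = (21 + 29)² = 50² = 2500)
c(v, L) = 1543 (c(v, L) = 1534 - 1*(-9) = 1534 + 9 = 1543)
1/(c(S, F(44, 15)) + 1186278) = 1/(1543 + 1186278) = 1/1187821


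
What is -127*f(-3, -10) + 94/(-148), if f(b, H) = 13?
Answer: -122221/74 ≈ -1651.6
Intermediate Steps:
-127*f(-3, -10) + 94/(-148) = -127*13 + 94/(-148) = -1651 + 94*(-1/148) = -1651 - 47/74 = -122221/74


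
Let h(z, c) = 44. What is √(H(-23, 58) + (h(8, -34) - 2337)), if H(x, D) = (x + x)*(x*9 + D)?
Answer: √4561 ≈ 67.535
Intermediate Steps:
H(x, D) = 2*x*(D + 9*x) (H(x, D) = (2*x)*(9*x + D) = (2*x)*(D + 9*x) = 2*x*(D + 9*x))
√(H(-23, 58) + (h(8, -34) - 2337)) = √(2*(-23)*(58 + 9*(-23)) + (44 - 2337)) = √(2*(-23)*(58 - 207) - 2293) = √(2*(-23)*(-149) - 2293) = √(6854 - 2293) = √4561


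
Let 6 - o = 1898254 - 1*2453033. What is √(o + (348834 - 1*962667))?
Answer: 22*I*√122 ≈ 243.0*I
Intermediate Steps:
o = 554785 (o = 6 - (1898254 - 1*2453033) = 6 - (1898254 - 2453033) = 6 - 1*(-554779) = 6 + 554779 = 554785)
√(o + (348834 - 1*962667)) = √(554785 + (348834 - 1*962667)) = √(554785 + (348834 - 962667)) = √(554785 - 613833) = √(-59048) = 22*I*√122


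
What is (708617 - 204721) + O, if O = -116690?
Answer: 387206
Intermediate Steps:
(708617 - 204721) + O = (708617 - 204721) - 116690 = 503896 - 116690 = 387206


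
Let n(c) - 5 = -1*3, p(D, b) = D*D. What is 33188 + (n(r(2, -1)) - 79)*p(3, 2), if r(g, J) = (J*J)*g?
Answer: 32495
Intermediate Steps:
p(D, b) = D²
r(g, J) = g*J² (r(g, J) = J²*g = g*J²)
n(c) = 2 (n(c) = 5 - 1*3 = 5 - 3 = 2)
33188 + (n(r(2, -1)) - 79)*p(3, 2) = 33188 + (2 - 79)*3² = 33188 - 77*9 = 33188 - 693 = 32495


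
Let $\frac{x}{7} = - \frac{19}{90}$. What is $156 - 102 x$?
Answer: $\frac{4601}{15} \approx 306.73$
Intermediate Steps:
$x = - \frac{133}{90}$ ($x = 7 \left(- \frac{19}{90}\right) = - \frac{133}{90} \approx -1.4778$)
$156 - 102 x = 156 - - \frac{2261}{15} = 156 + \frac{2261}{15} = \frac{4601}{15}$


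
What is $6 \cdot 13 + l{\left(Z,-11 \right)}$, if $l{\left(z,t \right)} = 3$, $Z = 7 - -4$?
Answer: $81$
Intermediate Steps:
$Z = 11$ ($Z = 7 + 4 = 11$)
$6 \cdot 13 + l{\left(Z,-11 \right)} = 6 \cdot 13 + 3 = 78 + 3 = 81$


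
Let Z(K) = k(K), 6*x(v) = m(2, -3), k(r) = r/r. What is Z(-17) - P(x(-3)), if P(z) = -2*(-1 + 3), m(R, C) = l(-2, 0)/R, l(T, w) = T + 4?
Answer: 5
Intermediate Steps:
l(T, w) = 4 + T
m(R, C) = 2/R (m(R, C) = (4 - 2)/R = 2/R)
k(r) = 1
x(v) = 1/6 (x(v) = (2/2)/6 = (2*(1/2))/6 = (1/6)*1 = 1/6)
Z(K) = 1
P(z) = -4 (P(z) = -2*2 = -4)
Z(-17) - P(x(-3)) = 1 - 1*(-4) = 1 + 4 = 5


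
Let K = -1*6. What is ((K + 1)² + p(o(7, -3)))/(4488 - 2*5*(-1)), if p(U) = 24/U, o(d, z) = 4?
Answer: 31/4498 ≈ 0.0068920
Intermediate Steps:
K = -6
((K + 1)² + p(o(7, -3)))/(4488 - 2*5*(-1)) = ((-6 + 1)² + 24/4)/(4488 - 2*5*(-1)) = ((-5)² + 24*(¼))/(4488 - 10*(-1)) = (25 + 6)/(4488 + 10) = 31/4498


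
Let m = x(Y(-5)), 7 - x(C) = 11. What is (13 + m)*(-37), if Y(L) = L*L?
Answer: -333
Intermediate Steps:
Y(L) = L**2
x(C) = -4 (x(C) = 7 - 1*11 = 7 - 11 = -4)
m = -4
(13 + m)*(-37) = (13 - 4)*(-37) = 9*(-37) = -333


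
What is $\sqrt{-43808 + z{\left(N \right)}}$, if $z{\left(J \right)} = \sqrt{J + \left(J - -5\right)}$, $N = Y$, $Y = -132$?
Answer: $\sqrt{-43808 + i \sqrt{259}} \approx 0.0385 + 209.3 i$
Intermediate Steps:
$N = -132$
$z{\left(J \right)} = \sqrt{5 + 2 J}$ ($z{\left(J \right)} = \sqrt{J + \left(J + 5\right)} = \sqrt{J + \left(5 + J\right)} = \sqrt{5 + 2 J}$)
$\sqrt{-43808 + z{\left(N \right)}} = \sqrt{-43808 + \sqrt{5 + 2 \left(-132\right)}} = \sqrt{-43808 + \sqrt{5 - 264}} = \sqrt{-43808 + \sqrt{-259}} = \sqrt{-43808 + i \sqrt{259}}$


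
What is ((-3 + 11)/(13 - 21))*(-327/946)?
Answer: 327/946 ≈ 0.34567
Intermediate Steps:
((-3 + 11)/(13 - 21))*(-327/946) = (8/(-8))*(-327*1/946) = (8*(-1/8))*(-327/946) = -1*(-327/946) = 327/946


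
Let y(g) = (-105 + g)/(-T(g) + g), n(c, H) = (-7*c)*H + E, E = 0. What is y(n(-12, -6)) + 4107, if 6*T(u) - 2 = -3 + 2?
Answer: 12427329/3025 ≈ 4108.2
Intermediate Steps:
T(u) = 1/6 (T(u) = 1/3 + (-3 + 2)/6 = 1/3 + (1/6)*(-1) = 1/3 - 1/6 = 1/6)
n(c, H) = -7*H*c (n(c, H) = (-7*c)*H + 0 = -7*H*c + 0 = -7*H*c)
y(g) = (-105 + g)/(-1/6 + g) (y(g) = (-105 + g)/(-1*1/6 + g) = (-105 + g)/(-1/6 + g))
y(n(-12, -6)) + 4107 = 6*(-105 - 7*(-6)*(-12))/(-1 + 6*(-7*(-6)*(-12))) + 4107 = 6*(-105 - 504)/(-1 + 6*(-504)) + 4107 = 6*(-609)/(-1 - 3024) + 4107 = 6*(-609)/(-3025) + 4107 = 6*(-1/3025)*(-609) + 4107 = 3654/3025 + 4107 = 12427329/3025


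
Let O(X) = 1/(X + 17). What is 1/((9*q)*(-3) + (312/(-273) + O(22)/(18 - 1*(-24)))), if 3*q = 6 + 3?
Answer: -1638/134549 ≈ -0.012174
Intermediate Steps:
O(X) = 1/(17 + X)
q = 3 (q = (6 + 3)/3 = (⅓)*9 = 3)
1/((9*q)*(-3) + (312/(-273) + O(22)/(18 - 1*(-24)))) = 1/((9*3)*(-3) + (312/(-273) + 1/((17 + 22)*(18 - 1*(-24))))) = 1/(27*(-3) + (312*(-1/273) + 1/(39*(18 + 24)))) = 1/(-81 + (-8/7 + (1/39)/42)) = 1/(-81 + (-8/7 + (1/39)*(1/42))) = 1/(-81 + (-8/7 + 1/1638)) = 1/(-81 - 1871/1638) = 1/(-134549/1638) = -1638/134549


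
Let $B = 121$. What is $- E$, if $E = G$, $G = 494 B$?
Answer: $-59774$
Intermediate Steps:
$G = 59774$ ($G = 494 \cdot 121 = 59774$)
$E = 59774$
$- E = \left(-1\right) 59774 = -59774$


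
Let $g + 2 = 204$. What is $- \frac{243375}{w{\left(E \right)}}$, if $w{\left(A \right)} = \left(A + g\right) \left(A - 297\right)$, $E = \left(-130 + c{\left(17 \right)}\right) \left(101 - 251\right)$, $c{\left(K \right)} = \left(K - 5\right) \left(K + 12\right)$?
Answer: $- \frac{81125}{357445502} \approx -0.00022696$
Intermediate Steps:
$g = 202$ ($g = -2 + 204 = 202$)
$c{\left(K \right)} = \left(-5 + K\right) \left(12 + K\right)$
$E = -32700$ ($E = \left(-130 + \left(-60 + 17^{2} + 7 \cdot 17\right)\right) \left(101 - 251\right) = \left(-130 + \left(-60 + 289 + 119\right)\right) \left(-150\right) = \left(-130 + 348\right) \left(-150\right) = 218 \left(-150\right) = -32700$)
$w{\left(A \right)} = \left(-297 + A\right) \left(202 + A\right)$ ($w{\left(A \right)} = \left(A + 202\right) \left(A - 297\right) = \left(202 + A\right) \left(-297 + A\right) = \left(-297 + A\right) \left(202 + A\right)$)
$- \frac{243375}{w{\left(E \right)}} = - \frac{243375}{-59994 + \left(-32700\right)^{2} - -3106500} = - \frac{243375}{-59994 + 1069290000 + 3106500} = - \frac{243375}{1072336506} = \left(-243375\right) \frac{1}{1072336506} = - \frac{81125}{357445502}$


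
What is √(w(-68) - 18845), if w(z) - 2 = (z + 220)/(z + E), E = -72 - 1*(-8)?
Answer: I*√20521281/33 ≈ 137.27*I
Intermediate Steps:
E = -64 (E = -72 + 8 = -64)
w(z) = 2 + (220 + z)/(-64 + z) (w(z) = 2 + (z + 220)/(z - 64) = 2 + (220 + z)/(-64 + z))
√(w(-68) - 18845) = √((92 + 3*(-68))/(-64 - 68) - 18845) = √((92 - 204)/(-132) - 18845) = √(-1/132*(-112) - 18845) = √(28/33 - 18845) = √(-621857/33) = I*√20521281/33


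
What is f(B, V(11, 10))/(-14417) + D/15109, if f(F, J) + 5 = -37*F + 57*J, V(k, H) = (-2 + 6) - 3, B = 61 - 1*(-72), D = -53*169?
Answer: -55567348/217826453 ≈ -0.25510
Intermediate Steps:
D = -8957
B = 133 (B = 61 + 72 = 133)
V(k, H) = 1 (V(k, H) = 4 - 3 = 1)
f(F, J) = -5 - 37*F + 57*J (f(F, J) = -5 + (-37*F + 57*J) = -5 - 37*F + 57*J)
f(B, V(11, 10))/(-14417) + D/15109 = (-5 - 37*133 + 57*1)/(-14417) - 8957/15109 = (-5 - 4921 + 57)*(-1/14417) - 8957*1/15109 = -4869*(-1/14417) - 8957/15109 = 4869/14417 - 8957/15109 = -55567348/217826453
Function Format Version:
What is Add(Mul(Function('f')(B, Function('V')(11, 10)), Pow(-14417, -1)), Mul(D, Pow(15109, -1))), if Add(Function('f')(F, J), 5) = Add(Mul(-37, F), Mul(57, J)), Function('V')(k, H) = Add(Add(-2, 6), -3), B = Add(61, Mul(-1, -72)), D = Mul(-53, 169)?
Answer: Rational(-55567348, 217826453) ≈ -0.25510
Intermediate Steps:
D = -8957
B = 133 (B = Add(61, 72) = 133)
Function('V')(k, H) = 1 (Function('V')(k, H) = Add(4, -3) = 1)
Function('f')(F, J) = Add(-5, Mul(-37, F), Mul(57, J)) (Function('f')(F, J) = Add(-5, Add(Mul(-37, F), Mul(57, J))) = Add(-5, Mul(-37, F), Mul(57, J)))
Add(Mul(Function('f')(B, Function('V')(11, 10)), Pow(-14417, -1)), Mul(D, Pow(15109, -1))) = Add(Mul(Add(-5, Mul(-37, 133), Mul(57, 1)), Pow(-14417, -1)), Mul(-8957, Pow(15109, -1))) = Add(Mul(Add(-5, -4921, 57), Rational(-1, 14417)), Mul(-8957, Rational(1, 15109))) = Add(Mul(-4869, Rational(-1, 14417)), Rational(-8957, 15109)) = Add(Rational(4869, 14417), Rational(-8957, 15109)) = Rational(-55567348, 217826453)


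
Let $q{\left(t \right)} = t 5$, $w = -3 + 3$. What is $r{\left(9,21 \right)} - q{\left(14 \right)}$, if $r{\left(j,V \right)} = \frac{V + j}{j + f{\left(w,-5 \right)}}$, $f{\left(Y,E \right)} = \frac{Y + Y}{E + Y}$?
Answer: $- \frac{200}{3} \approx -66.667$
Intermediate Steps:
$w = 0$
$f{\left(Y,E \right)} = \frac{2 Y}{E + Y}$
$q{\left(t \right)} = 5 t$
$r{\left(j,V \right)} = \frac{V + j}{j}$ ($r{\left(j,V \right)} = \frac{V + j}{j + 2 \cdot 0 \frac{1}{-5 + 0}} = \frac{V + j}{j + 2 \cdot 0 \frac{1}{-5}} = \frac{V + j}{j + 2 \cdot 0 \left(- \frac{1}{5}\right)} = \frac{V + j}{j + 0} = \frac{V + j}{j}$)
$r{\left(9,21 \right)} - q{\left(14 \right)} = \frac{21 + 9}{9} - 5 \cdot 14 = \frac{1}{9} \cdot 30 - 70 = \frac{10}{3} - 70 = - \frac{200}{3}$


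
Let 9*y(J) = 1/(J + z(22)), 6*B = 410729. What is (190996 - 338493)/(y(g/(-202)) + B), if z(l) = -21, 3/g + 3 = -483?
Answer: -608162285346/282254179171 ≈ -2.1547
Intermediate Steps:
g = -1/162 (g = 3/(-3 - 483) = 3/(-486) = 3*(-1/486) = -1/162 ≈ -0.0061728)
B = 410729/6 (B = (⅙)*410729 = 410729/6 ≈ 68455.)
y(J) = 1/(9*(-21 + J)) (y(J) = 1/(9*(J - 21)) = 1/(9*(-21 + J)))
(190996 - 338493)/(y(g/(-202)) + B) = (190996 - 338493)/(1/(9*(-21 - 1/162/(-202))) + 410729/6) = -147497/(1/(9*(-21 - 1/162*(-1/202))) + 410729/6) = -147497/(1/(9*(-21 + 1/32724)) + 410729/6) = -147497/(1/(9*(-687203/32724)) + 410729/6) = -147497/((⅑)*(-32724/687203) + 410729/6) = -147497/(-3636/687203 + 410729/6) = -147497/282254179171/4123218 = -147497*4123218/282254179171 = -608162285346/282254179171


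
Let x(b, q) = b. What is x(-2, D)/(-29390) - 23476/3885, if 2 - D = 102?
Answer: -68995187/11418015 ≈ -6.0427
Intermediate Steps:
D = -100 (D = 2 - 1*102 = 2 - 102 = -100)
x(-2, D)/(-29390) - 23476/3885 = -2/(-29390) - 23476/3885 = -2*(-1/29390) - 23476*1/3885 = 1/14695 - 23476/3885 = -68995187/11418015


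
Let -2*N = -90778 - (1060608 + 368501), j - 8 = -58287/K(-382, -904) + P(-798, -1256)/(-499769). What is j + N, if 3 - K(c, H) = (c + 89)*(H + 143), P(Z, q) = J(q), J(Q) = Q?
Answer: 42342040136215209/55716746965 ≈ 7.5995e+5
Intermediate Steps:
P(Z, q) = q
K(c, H) = 3 - (89 + c)*(143 + H) (K(c, H) = 3 - (c + 89)*(H + 143) = 3 - (89 + c)*(143 + H))
j = 920878037463/111433493930 (j = 8 + (-58287/(-12724 - 143*(-382) - 89*(-904) - 1*(-904)*(-382)) - 1256/(-499769)) = 8 + (-58287/(-12724 + 54626 + 80456 - 345328) - 1256*(-1/499769)) = 8 + (-58287/(-222970) + 1256/499769) = 8 + (-58287*(-1/222970) + 1256/499769) = 8 + (58287/222970 + 1256/499769) = 8 + 29410086023/111433493930 = 920878037463/111433493930 ≈ 8.2639)
N = 1519887/2 (N = -(-90778 - (1060608 + 368501))/2 = -(-90778 - 1*1429109)/2 = -(-90778 - 1429109)/2 = -1/2*(-1519887) = 1519887/2 ≈ 7.5994e+5)
j + N = 920878037463/111433493930 + 1519887/2 = 42342040136215209/55716746965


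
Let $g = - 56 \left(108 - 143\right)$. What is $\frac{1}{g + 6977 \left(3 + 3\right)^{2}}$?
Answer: $\frac{1}{253132} \approx 3.9505 \cdot 10^{-6}$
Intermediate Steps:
$g = 1960$ ($g = \left(-56\right) \left(-35\right) = 1960$)
$\frac{1}{g + 6977 \left(3 + 3\right)^{2}} = \frac{1}{1960 + 6977 \left(3 + 3\right)^{2}} = \frac{1}{1960 + 6977 \cdot 6^{2}} = \frac{1}{1960 + 6977 \cdot 36} = \frac{1}{1960 + 251172} = \frac{1}{253132}$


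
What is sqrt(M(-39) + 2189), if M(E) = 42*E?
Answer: sqrt(551) ≈ 23.473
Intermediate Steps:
sqrt(M(-39) + 2189) = sqrt(42*(-39) + 2189) = sqrt(-1638 + 2189) = sqrt(551)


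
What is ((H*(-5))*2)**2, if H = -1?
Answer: 100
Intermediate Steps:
((H*(-5))*2)**2 = (-1*(-5)*2)**2 = (5*2)**2 = 10**2 = 100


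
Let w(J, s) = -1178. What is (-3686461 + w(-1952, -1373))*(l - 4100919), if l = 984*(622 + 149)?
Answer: 12325029885945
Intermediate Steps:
l = 758664 (l = 984*771 = 758664)
(-3686461 + w(-1952, -1373))*(l - 4100919) = (-3686461 - 1178)*(758664 - 4100919) = -3687639*(-3342255) = 12325029885945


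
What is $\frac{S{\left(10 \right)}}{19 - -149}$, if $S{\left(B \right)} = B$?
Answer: $\frac{5}{84} \approx 0.059524$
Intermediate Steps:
$\frac{S{\left(10 \right)}}{19 - -149} = \frac{10}{19 - -149} = \frac{10}{19 + 149} = \frac{10}{168} = 10 \cdot \frac{1}{168} = \frac{5}{84}$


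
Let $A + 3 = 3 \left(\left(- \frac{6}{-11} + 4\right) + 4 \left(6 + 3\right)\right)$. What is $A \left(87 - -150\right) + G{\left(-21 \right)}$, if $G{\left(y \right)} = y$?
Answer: $\frac{309054}{11} \approx 28096.0$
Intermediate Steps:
$A = \frac{1305}{11}$ ($A = -3 + 3 \left(\left(- \frac{6}{-11} + 4\right) + 4 \left(6 + 3\right)\right) = -3 + 3 \left(\left(\left(-6\right) \left(- \frac{1}{11}\right) + 4\right) + 4 \cdot 9\right) = -3 + 3 \left(\left(\frac{6}{11} + 4\right) + 36\right) = -3 + 3 \left(\frac{50}{11} + 36\right) = -3 + 3 \cdot \frac{446}{11} = -3 + \frac{1338}{11} = \frac{1305}{11} \approx 118.64$)
$A \left(87 - -150\right) + G{\left(-21 \right)} = \frac{1305 \left(87 - -150\right)}{11} - 21 = \frac{1305 \left(87 + 150\right)}{11} - 21 = \frac{1305}{11} \cdot 237 - 21 = \frac{309285}{11} - 21 = \frac{309054}{11}$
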